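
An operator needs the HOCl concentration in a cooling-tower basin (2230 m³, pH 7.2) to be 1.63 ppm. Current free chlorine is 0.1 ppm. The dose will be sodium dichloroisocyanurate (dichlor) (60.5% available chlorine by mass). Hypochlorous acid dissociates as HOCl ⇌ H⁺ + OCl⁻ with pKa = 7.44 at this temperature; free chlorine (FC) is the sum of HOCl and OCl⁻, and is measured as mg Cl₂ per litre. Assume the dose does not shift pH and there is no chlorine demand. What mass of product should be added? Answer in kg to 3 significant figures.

Volume: 2230 m³ = 2,230,000 L.
[OCl⁻]/[HOCl] = 10^(pH − pKa) = 10^(7.2 − 7.44) = 0.5754; fraction as HOCl = 1/(1 + 0.5754) = 0.6347.
Free chlorine required for 1.63 ppm HOCl: 1.63 / 0.6347 = 2.568 ppm.
FC to add: 2.568 − 0.1 = 2.468 mg/L as Cl₂.
Cl₂ equivalent: 2.468 mg/L × 2,230,000 L = 5504 g.
Product at 60.5% available Cl: 5504 / 0.605 = 9097 g.

9.10 kg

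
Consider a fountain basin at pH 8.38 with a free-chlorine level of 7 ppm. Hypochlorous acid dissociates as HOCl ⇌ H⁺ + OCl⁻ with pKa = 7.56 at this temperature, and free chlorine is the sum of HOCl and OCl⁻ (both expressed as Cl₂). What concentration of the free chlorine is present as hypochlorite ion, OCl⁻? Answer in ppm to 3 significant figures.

6.08 ppm

[OCl⁻]/[HOCl] = 10^(pH − pKa) = 10^(8.38 − 7.56) = 10^0.82 = 6.607.
Fraction as HOCl = 1 / (1 + 6.607) = 0.1315.
OCl⁻ = (1 − 0.1315) × 7 ppm = 6.08 ppm.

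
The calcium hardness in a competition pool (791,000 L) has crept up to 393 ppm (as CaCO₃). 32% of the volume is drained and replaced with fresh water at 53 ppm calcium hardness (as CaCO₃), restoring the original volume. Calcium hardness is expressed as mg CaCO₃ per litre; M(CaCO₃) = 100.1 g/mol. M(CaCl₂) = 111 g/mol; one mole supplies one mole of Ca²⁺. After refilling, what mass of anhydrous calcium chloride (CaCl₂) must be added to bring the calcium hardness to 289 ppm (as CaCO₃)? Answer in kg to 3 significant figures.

4.21 kg

After draining 32% and refilling: 393 × 0.68 + 53 × 0.32 = 284.2 ppm.
Deficit to target: 289 − 284.2 = 4.8 mg/L.
As CaCO₃: 4.8 mg/L × 791,000 L = 3797 g; ÷ 100.1 = 37.93 mol Ca²⁺.
Mass: 37.93 × 111 = 4210 g.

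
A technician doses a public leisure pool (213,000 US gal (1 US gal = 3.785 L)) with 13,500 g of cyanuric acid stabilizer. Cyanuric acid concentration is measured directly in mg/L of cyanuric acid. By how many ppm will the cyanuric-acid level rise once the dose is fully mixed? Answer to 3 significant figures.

16.7 ppm

Volume: 213,000 US gal × 3.785 L/gal = 806,205 L.
Rise: 13,500 g / 806,205 L × 1000 = 16.75 mg/L.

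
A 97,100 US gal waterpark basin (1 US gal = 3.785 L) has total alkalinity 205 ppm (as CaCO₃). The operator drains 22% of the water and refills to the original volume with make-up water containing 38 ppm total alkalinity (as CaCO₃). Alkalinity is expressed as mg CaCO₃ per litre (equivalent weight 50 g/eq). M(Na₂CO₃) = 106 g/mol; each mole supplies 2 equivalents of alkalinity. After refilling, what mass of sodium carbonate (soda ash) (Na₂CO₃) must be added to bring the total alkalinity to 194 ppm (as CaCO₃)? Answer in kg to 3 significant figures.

Volume: 97,100 US gal × 3.785 L/gal = 367,524 L.
After draining 22% and refilling: 205 × 0.78 + 38 × 0.22 = 168.26 ppm.
Deficit to target: 194 − 168.26 = 25.74 mg/L.
As CaCO₃: 25.74 mg/L × 367,524 L = 9460 g; ÷ 50 g/eq ÷ 2 = 94.6 mol Na₂CO₃.
Mass: 94.6 × 106 = 10,030 g.

10.0 kg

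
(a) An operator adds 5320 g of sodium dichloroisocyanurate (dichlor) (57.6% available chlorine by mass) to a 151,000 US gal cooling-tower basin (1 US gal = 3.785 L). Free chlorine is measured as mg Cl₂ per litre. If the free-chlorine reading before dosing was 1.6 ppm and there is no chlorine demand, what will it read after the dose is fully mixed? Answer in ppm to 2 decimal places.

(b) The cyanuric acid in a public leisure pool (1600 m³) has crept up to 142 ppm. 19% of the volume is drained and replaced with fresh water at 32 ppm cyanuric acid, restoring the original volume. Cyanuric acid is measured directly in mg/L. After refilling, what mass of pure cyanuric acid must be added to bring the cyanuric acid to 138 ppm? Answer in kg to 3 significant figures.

(a) 6.96 ppm; (b) 27.0 kg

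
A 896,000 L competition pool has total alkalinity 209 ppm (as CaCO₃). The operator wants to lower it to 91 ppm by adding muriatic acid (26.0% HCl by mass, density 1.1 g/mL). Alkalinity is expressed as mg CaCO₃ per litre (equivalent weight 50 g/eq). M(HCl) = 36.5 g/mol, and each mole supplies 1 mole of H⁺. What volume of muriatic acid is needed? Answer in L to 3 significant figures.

Alkalinity to neutralize: (209 − 91) = 118 mg/L as CaCO₃ × 896,000 L = 105,700 g as CaCO₃.
Equivalents of H⁺ required: 105,700 ÷ 50 g/eq = 2115 eq = 2115 mol HCl.
Mass of HCl: 2115 × 36.5 = 77,180 g.
Mass of 26.0% solution: 77,180 / 0.26 = 296,900 g.
Volume: 296,900 g ÷ 1.1 g/mL = 269,900 mL.

270 L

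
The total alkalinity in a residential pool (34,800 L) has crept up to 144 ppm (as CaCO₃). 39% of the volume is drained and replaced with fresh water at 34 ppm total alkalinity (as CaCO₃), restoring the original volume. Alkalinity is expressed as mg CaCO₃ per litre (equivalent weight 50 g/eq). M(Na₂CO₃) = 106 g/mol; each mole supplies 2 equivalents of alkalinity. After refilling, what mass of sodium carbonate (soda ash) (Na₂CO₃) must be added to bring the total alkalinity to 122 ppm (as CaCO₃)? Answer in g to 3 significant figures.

After draining 39% and refilling: 144 × 0.61 + 34 × 0.39 = 101.1 ppm.
Deficit to target: 122 − 101.1 = 20.9 mg/L.
As CaCO₃: 20.9 mg/L × 34,800 L = 727.3 g; ÷ 50 g/eq ÷ 2 = 7.273 mol Na₂CO₃.
Mass: 7.273 × 106 = 771 g.

771 g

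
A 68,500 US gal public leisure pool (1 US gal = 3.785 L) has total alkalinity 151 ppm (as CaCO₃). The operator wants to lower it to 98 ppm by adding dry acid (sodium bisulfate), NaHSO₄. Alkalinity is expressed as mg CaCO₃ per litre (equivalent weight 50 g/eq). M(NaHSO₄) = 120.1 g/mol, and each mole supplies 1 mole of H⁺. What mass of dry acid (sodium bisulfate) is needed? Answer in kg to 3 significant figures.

33.0 kg

Volume: 68,500 US gal × 3.785 L/gal = 259,272 L.
Alkalinity to neutralize: (151 − 98) = 53 mg/L as CaCO₃ × 259,272 L = 13,740 g as CaCO₃.
Equivalents of H⁺ required: 13,740 ÷ 50 g/eq = 274.8 eq = 274.8 mol NaHSO₄.
Mass of NaHSO₄: 274.8 × 120.1 = 33,010 g.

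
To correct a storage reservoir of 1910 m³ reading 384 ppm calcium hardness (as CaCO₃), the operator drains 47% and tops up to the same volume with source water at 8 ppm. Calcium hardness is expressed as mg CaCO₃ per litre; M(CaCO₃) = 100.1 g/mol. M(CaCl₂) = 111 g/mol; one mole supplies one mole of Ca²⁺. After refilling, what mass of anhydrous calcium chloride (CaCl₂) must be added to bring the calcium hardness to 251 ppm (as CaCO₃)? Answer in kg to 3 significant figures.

Volume: 1910 m³ = 1,910,000 L.
After draining 47% and refilling: 384 × 0.53 + 8 × 0.47 = 207.28 ppm.
Deficit to target: 251 − 207.28 = 43.72 mg/L.
As CaCO₃: 43.72 mg/L × 1,910,000 L = 83,510 g; ÷ 100.1 = 834.2 mol Ca²⁺.
Mass: 834.2 × 111 = 92,600 g.

92.6 kg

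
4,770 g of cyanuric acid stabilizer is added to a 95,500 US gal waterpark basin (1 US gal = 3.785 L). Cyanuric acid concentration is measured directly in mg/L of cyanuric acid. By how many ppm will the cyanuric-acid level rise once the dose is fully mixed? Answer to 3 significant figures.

Volume: 95,500 US gal × 3.785 L/gal = 361,468 L.
Rise: 4,770 g / 361,468 L × 1000 = 13.2 mg/L.

13.2 ppm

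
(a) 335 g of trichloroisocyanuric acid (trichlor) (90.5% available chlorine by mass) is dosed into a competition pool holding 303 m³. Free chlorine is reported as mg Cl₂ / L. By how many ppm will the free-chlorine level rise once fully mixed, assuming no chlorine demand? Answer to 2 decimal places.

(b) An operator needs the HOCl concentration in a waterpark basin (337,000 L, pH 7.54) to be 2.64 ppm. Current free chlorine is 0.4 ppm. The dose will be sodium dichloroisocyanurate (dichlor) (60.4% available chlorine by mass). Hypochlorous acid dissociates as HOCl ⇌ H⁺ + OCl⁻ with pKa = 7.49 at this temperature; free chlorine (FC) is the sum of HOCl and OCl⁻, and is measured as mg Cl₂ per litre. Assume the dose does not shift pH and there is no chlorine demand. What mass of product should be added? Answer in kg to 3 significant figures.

(a) 1.00 ppm; (b) 2.90 kg

(a) Volume: 303 m³ = 303,000 L.
(a) Available chlorine delivered: 335 g × 0.905 = 303.2 g as Cl₂.
(a) Concentration rise: 303.2 g / 303,000 L = 1.001 mg/L = 1.00 ppm.

(b) [OCl⁻]/[HOCl] = 10^(pH − pKa) = 10^(7.54 − 7.49) = 1.122; fraction as HOCl = 1/(1 + 1.122) = 0.4712.
(b) Free chlorine required for 2.64 ppm HOCl: 2.64 / 0.4712 = 5.602 ppm.
(b) FC to add: 5.602 − 0.4 = 5.202 mg/L as Cl₂.
(b) Cl₂ equivalent: 5.202 mg/L × 337,000 L = 1753 g.
(b) Product at 60.4% available Cl: 1753 / 0.604 = 2903 g.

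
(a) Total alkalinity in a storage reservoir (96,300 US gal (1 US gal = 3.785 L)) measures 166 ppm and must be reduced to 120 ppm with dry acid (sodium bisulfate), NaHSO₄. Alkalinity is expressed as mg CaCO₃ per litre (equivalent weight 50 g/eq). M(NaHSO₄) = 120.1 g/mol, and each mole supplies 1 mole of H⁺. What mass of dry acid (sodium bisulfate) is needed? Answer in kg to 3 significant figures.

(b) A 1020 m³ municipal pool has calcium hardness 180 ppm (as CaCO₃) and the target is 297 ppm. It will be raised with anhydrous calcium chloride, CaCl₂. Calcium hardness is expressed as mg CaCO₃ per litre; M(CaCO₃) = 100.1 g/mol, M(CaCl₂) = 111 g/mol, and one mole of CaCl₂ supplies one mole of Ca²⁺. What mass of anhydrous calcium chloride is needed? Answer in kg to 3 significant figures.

(a) 40.3 kg; (b) 132 kg

(a) Volume: 96,300 US gal × 3.785 L/gal = 364,496 L.
(a) Alkalinity to neutralize: (166 − 120) = 46 mg/L as CaCO₃ × 364,496 L = 16,770 g as CaCO₃.
(a) Equivalents of H⁺ required: 16,770 ÷ 50 g/eq = 335.3 eq = 335.3 mol NaHSO₄.
(a) Mass of NaHSO₄: 335.3 × 120.1 = 40,270 g.

(b) Volume: 1020 m³ = 1,020,000 L.
(b) Hardness to add: (297 − 180) = 117 mg/L as CaCO₃ × 1,020,000 L = 119,300 g as CaCO₃.
(b) Moles of Ca²⁺ (1 mol Ca²⁺ ≡ 1 mol CaCO₃): 119,300 / 100.1 g/mol = 1192 mol.
(b) Mass of CaCl₂: 1192 × 111 = 132,300 g.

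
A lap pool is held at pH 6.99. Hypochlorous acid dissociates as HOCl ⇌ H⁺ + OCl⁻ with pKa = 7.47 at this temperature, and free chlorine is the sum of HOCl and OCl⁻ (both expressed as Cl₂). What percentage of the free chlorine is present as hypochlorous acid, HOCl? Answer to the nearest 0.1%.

75.1%

[OCl⁻]/[HOCl] = 10^(pH − pKa) = 10^(6.99 − 7.47) = 10^-0.48 = 0.3311.
Fraction as HOCl = 1 / (1 + 0.3311) = 0.7512.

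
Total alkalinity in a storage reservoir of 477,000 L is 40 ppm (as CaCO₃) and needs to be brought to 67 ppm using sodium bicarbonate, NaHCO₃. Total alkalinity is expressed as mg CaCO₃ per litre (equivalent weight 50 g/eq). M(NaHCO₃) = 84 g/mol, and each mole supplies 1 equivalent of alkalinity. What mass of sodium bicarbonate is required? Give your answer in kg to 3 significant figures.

21.6 kg

Alkalinity to add: (67 − 40) = 27 mg/L as CaCO₃ × 477,000 L = 12,880 g as CaCO₃.
Equivalents: 12,880 g ÷ 50 g/eq = 257.6 eq.
NaHCO₃ supplies 1 eq per mole → 257.6 mol.
Mass: 257.6 mol × 84 g/mol = 21,640 g.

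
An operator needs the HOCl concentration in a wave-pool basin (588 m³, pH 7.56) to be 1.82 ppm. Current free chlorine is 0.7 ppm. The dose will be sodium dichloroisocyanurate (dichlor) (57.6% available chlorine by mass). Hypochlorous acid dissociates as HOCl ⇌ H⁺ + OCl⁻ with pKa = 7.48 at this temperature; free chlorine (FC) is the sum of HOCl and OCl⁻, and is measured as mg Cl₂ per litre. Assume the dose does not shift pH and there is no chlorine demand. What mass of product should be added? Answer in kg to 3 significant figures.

Volume: 588 m³ = 588,000 L.
[OCl⁻]/[HOCl] = 10^(pH − pKa) = 10^(7.56 − 7.48) = 1.202; fraction as HOCl = 1/(1 + 1.202) = 0.4541.
Free chlorine required for 1.82 ppm HOCl: 1.82 / 0.4541 = 4.008 ppm.
FC to add: 4.008 − 0.7 = 3.308 mg/L as Cl₂.
Cl₂ equivalent: 3.308 mg/L × 588,000 L = 1945 g.
Product at 57.6% available Cl: 1945 / 0.576 = 3377 g.

3.38 kg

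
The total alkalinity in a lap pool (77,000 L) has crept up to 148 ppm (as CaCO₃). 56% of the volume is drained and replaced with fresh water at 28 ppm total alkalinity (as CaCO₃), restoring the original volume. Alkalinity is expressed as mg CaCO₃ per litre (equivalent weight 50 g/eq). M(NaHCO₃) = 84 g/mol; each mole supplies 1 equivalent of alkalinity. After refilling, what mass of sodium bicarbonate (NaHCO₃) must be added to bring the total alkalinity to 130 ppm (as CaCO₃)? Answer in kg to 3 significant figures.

6.36 kg

After draining 56% and refilling: 148 × 0.44 + 28 × 0.56 = 80.8 ppm.
Deficit to target: 130 − 80.8 = 49.2 mg/L.
As CaCO₃: 49.2 mg/L × 77,000 L = 3788 g; ÷ 50 g/eq ÷ 1 = 75.77 mol NaHCO₃.
Mass: 75.77 × 84 = 6365 g.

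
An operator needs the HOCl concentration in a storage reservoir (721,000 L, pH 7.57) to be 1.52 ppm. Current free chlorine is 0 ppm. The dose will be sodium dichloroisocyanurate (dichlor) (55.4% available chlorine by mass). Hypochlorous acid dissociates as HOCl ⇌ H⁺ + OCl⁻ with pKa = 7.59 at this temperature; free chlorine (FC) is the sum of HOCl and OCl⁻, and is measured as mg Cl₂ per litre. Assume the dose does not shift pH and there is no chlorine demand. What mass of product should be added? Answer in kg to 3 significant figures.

3.87 kg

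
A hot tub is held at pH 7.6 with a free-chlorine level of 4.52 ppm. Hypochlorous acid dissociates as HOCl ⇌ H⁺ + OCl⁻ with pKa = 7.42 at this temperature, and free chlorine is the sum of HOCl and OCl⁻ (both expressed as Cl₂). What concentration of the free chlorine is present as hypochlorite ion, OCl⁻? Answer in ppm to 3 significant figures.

2.72 ppm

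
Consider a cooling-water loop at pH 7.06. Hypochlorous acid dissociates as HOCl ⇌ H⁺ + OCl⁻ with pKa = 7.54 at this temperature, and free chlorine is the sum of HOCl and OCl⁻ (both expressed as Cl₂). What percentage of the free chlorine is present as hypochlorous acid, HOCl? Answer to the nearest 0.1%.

[OCl⁻]/[HOCl] = 10^(pH − pKa) = 10^(7.06 − 7.54) = 10^-0.48 = 0.3311.
Fraction as HOCl = 1 / (1 + 0.3311) = 0.7512.

75.1%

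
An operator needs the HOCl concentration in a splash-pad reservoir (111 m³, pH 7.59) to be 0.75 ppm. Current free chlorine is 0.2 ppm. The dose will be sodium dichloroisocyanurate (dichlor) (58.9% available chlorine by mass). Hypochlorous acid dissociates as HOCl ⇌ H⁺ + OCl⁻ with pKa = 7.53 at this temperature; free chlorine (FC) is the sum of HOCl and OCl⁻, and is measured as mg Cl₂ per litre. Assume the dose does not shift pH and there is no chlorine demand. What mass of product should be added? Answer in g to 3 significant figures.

Volume: 111 m³ = 111,000 L.
[OCl⁻]/[HOCl] = 10^(pH − pKa) = 10^(7.59 − 7.53) = 1.148; fraction as HOCl = 1/(1 + 1.148) = 0.4655.
Free chlorine required for 0.75 ppm HOCl: 0.75 / 0.4655 = 1.611 ppm.
FC to add: 1.611 − 0.2 = 1.411 mg/L as Cl₂.
Cl₂ equivalent: 1.411 mg/L × 111,000 L = 156.6 g.
Product at 58.9% available Cl: 156.6 / 0.589 = 265.9 g.

266 g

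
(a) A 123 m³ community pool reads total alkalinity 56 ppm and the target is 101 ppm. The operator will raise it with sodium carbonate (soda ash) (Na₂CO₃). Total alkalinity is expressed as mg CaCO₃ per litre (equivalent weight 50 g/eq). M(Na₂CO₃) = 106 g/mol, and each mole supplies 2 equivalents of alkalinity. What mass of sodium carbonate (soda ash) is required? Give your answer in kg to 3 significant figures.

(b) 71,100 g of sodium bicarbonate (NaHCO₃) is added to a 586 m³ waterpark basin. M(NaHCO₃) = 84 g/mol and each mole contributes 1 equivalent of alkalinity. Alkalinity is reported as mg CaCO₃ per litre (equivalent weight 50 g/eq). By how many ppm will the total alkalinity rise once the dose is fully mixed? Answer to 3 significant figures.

(a) Volume: 123 m³ = 123,000 L.
(a) Alkalinity to add: (101 − 56) = 45 mg/L as CaCO₃ × 123,000 L = 5535 g as CaCO₃.
(a) Equivalents: 5535 g ÷ 50 g/eq = 110.7 eq.
(a) Each mole of Na₂CO₃ supplies 2 eq, so 110.7 / 2 = 55.35 mol.
(a) Mass: 55.35 mol × 106 g/mol = 5867 g.

(b) Volume: 586 m³ = 586,000 L.
(b) Moles of NaHCO₃: 71,100 g ÷ 84 g/mol = 846.4 mol → 846.4 eq of alkalinity.
(b) As CaCO₃: 846.4 eq × 50 g/eq = 42,320 g.
(b) Rise: 42,320 g / 586,000 L × 1000 = 72.22 mg/L.

(a) 5.87 kg; (b) 72.2 ppm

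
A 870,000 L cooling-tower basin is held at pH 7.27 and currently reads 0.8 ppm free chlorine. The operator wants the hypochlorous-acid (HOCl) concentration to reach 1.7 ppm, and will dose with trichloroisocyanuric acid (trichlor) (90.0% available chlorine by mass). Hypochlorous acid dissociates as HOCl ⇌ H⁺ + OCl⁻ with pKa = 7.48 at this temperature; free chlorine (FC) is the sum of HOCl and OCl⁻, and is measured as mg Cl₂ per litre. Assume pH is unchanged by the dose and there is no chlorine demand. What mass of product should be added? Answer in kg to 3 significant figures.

[OCl⁻]/[HOCl] = 10^(pH − pKa) = 10^(7.27 − 7.48) = 0.6166; fraction as HOCl = 1/(1 + 0.6166) = 0.6186.
Free chlorine required for 1.7 ppm HOCl: 1.7 / 0.6186 = 2.748 ppm.
FC to add: 2.748 − 0.8 = 1.948 mg/L as Cl₂.
Cl₂ equivalent: 1.948 mg/L × 870,000 L = 1695 g.
Product at 90.0% available Cl: 1695 / 0.9 = 1883 g.

1.88 kg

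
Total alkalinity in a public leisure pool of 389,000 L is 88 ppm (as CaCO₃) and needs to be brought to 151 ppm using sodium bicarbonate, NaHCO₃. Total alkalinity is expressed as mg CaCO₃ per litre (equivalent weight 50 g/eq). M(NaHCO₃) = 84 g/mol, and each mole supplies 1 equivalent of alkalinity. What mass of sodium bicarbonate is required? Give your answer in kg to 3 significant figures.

41.2 kg

Alkalinity to add: (151 − 88) = 63 mg/L as CaCO₃ × 389,000 L = 24,510 g as CaCO₃.
Equivalents: 24,510 g ÷ 50 g/eq = 490.1 eq.
NaHCO₃ supplies 1 eq per mole → 490.1 mol.
Mass: 490.1 mol × 84 g/mol = 41,170 g.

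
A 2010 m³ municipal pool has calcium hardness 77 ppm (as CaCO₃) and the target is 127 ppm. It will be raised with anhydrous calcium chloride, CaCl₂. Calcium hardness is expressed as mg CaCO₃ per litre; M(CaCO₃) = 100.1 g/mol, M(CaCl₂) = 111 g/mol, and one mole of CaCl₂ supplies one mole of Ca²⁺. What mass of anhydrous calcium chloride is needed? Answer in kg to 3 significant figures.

111 kg

Volume: 2010 m³ = 2,010,000 L.
Hardness to add: (127 − 77) = 50 mg/L as CaCO₃ × 2,010,000 L = 100,500 g as CaCO₃.
Moles of Ca²⁺ (1 mol Ca²⁺ ≡ 1 mol CaCO₃): 100,500 / 100.1 g/mol = 1004 mol.
Mass of CaCl₂: 1004 × 111 = 111,400 g.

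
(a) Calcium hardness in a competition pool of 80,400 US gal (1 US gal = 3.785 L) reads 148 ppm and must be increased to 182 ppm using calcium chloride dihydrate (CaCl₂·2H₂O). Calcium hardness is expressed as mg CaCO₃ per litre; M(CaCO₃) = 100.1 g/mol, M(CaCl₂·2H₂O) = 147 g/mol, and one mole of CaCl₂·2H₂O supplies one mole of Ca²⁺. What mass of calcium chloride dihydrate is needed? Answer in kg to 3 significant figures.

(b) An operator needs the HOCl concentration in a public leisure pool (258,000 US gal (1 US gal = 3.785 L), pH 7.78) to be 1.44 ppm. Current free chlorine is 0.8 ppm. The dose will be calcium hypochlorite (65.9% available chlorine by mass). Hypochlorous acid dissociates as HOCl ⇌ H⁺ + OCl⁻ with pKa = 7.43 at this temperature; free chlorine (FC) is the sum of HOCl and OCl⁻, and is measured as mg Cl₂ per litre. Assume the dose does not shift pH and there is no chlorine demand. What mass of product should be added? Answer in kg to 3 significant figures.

(a) Volume: 80,400 US gal × 3.785 L/gal = 304,314 L.
(a) Hardness to add: (182 − 148) = 34 mg/L as CaCO₃ × 304,314 L = 10,350 g as CaCO₃.
(a) Moles of Ca²⁺ (1 mol Ca²⁺ ≡ 1 mol CaCO₃): 10,350 / 100.1 g/mol = 103.4 mol.
(a) Mass of CaCl₂·2H₂O: 103.4 × 147 = 15,190 g.

(b) Volume: 258,000 US gal × 3.785 L/gal = 976,530 L.
(b) [OCl⁻]/[HOCl] = 10^(pH − pKa) = 10^(7.78 − 7.43) = 2.239; fraction as HOCl = 1/(1 + 2.239) = 0.3088.
(b) Free chlorine required for 1.44 ppm HOCl: 1.44 / 0.3088 = 4.664 ppm.
(b) FC to add: 4.664 − 0.8 = 3.864 mg/L as Cl₂.
(b) Cl₂ equivalent: 3.864 mg/L × 976,530 L = 3773 g.
(b) Product at 65.9% available Cl: 3773 / 0.659 = 5725 g.

(a) 15.2 kg; (b) 5.73 kg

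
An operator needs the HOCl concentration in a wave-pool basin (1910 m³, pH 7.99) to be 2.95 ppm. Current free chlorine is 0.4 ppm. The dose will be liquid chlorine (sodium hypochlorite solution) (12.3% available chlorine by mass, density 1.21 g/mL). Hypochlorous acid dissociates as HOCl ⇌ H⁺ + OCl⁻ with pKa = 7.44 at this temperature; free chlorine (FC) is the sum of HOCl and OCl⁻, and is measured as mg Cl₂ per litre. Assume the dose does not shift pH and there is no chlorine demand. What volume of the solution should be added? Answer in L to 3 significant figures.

Volume: 1910 m³ = 1,910,000 L.
[OCl⁻]/[HOCl] = 10^(pH − pKa) = 10^(7.99 − 7.44) = 3.548; fraction as HOCl = 1/(1 + 3.548) = 0.2199.
Free chlorine required for 2.95 ppm HOCl: 2.95 / 0.2199 = 13.42 ppm.
FC to add: 13.42 − 0.4 = 13.02 mg/L as Cl₂.
Cl₂ equivalent: 13.02 mg/L × 1,910,000 L = 24,860 g.
Product at 12.3% available Cl: 24,860 / 0.123 = 202,100 g.
Volume: 202,100 g ÷ 1.21 g/mL = 167,100 mL.

167 L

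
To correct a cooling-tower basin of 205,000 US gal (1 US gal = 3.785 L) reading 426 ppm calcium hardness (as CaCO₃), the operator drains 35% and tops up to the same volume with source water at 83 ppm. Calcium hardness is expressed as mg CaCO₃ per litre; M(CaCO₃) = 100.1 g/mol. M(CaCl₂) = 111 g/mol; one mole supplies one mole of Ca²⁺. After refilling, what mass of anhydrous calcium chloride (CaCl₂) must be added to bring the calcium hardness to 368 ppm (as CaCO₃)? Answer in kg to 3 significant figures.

53.4 kg

Volume: 205,000 US gal × 3.785 L/gal = 775,925 L.
After draining 35% and refilling: 426 × 0.65 + 83 × 0.35 = 305.95 ppm.
Deficit to target: 368 − 305.95 = 62.05 mg/L.
As CaCO₃: 62.05 mg/L × 775,925 L = 48,150 g; ÷ 100.1 = 481 mol Ca²⁺.
Mass: 481 × 111 = 53,390 g.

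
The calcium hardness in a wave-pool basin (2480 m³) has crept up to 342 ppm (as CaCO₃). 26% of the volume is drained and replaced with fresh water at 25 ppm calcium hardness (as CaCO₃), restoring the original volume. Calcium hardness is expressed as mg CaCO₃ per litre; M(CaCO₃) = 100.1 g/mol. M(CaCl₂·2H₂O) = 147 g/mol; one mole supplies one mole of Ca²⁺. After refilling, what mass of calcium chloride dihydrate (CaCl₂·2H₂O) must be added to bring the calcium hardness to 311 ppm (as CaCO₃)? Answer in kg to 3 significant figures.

187 kg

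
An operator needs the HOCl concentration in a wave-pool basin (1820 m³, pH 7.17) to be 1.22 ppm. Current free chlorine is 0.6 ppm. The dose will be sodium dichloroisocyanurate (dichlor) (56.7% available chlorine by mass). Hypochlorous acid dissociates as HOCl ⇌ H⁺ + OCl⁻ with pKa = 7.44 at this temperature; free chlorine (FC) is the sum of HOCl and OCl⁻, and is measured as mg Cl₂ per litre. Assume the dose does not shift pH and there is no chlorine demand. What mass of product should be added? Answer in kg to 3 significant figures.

Volume: 1820 m³ = 1,820,000 L.
[OCl⁻]/[HOCl] = 10^(pH − pKa) = 10^(7.17 − 7.44) = 0.537; fraction as HOCl = 1/(1 + 0.537) = 0.6506.
Free chlorine required for 1.22 ppm HOCl: 1.22 / 0.6506 = 1.875 ppm.
FC to add: 1.875 − 0.6 = 1.275 mg/L as Cl₂.
Cl₂ equivalent: 1.275 mg/L × 1,820,000 L = 2321 g.
Product at 56.7% available Cl: 2321 / 0.567 = 4093 g.

4.09 kg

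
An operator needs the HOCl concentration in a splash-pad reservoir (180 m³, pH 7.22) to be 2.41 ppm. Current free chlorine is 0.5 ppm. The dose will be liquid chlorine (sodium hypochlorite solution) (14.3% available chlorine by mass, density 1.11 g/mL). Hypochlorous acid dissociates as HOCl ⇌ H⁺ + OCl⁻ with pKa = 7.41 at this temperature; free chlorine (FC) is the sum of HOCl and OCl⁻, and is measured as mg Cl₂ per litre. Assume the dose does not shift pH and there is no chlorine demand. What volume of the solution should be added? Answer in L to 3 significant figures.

3.93 L

Volume: 180 m³ = 180,000 L.
[OCl⁻]/[HOCl] = 10^(pH − pKa) = 10^(7.22 − 7.41) = 0.6457; fraction as HOCl = 1/(1 + 0.6457) = 0.6077.
Free chlorine required for 2.41 ppm HOCl: 2.41 / 0.6077 = 3.966 ppm.
FC to add: 3.966 − 0.5 = 3.466 mg/L as Cl₂.
Cl₂ equivalent: 3.466 mg/L × 180,000 L = 623.9 g.
Product at 14.3% available Cl: 623.9 / 0.143 = 4363 g.
Volume: 4363 g ÷ 1.11 g/mL = 3930 mL.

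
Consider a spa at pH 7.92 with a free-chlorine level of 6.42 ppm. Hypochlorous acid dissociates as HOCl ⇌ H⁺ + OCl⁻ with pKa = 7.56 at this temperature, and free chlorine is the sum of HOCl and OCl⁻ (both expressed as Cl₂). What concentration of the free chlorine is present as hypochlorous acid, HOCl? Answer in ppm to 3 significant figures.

1.95 ppm

[OCl⁻]/[HOCl] = 10^(pH − pKa) = 10^(7.92 − 7.56) = 10^0.36 = 2.291.
Fraction as HOCl = 1 / (1 + 2.291) = 0.3039.
HOCl = 0.3039 × 6.42 ppm = 1.951 ppm.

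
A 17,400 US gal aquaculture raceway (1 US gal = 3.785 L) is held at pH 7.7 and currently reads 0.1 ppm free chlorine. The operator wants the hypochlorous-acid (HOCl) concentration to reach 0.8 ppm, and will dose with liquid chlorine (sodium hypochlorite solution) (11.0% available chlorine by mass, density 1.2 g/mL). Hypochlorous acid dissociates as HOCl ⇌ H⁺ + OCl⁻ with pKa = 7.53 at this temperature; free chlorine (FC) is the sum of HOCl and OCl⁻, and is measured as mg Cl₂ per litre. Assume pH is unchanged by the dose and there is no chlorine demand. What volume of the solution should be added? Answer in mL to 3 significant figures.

940 mL

Volume: 17,400 US gal × 3.785 L/gal = 65,859 L.
[OCl⁻]/[HOCl] = 10^(pH − pKa) = 10^(7.7 − 7.53) = 1.479; fraction as HOCl = 1/(1 + 1.479) = 0.4034.
Free chlorine required for 0.8 ppm HOCl: 0.8 / 0.4034 = 1.983 ppm.
FC to add: 1.983 − 0.1 = 1.883 mg/L as Cl₂.
Cl₂ equivalent: 1.883 mg/L × 65,859 L = 124 g.
Product at 11.0% available Cl: 124 / 0.11 = 1128 g.
Volume: 1128 g ÷ 1.2 g/mL = 939.6 mL.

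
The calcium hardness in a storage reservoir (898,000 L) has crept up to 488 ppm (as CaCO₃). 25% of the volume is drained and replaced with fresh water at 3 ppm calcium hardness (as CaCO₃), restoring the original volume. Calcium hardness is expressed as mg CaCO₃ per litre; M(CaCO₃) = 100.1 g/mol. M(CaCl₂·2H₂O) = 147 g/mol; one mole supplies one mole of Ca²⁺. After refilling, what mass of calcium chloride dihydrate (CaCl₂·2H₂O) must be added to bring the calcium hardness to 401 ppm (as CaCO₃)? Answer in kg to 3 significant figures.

After draining 25% and refilling: 488 × 0.75 + 3 × 0.25 = 366.75 ppm.
Deficit to target: 401 − 366.75 = 34.25 mg/L.
As CaCO₃: 34.25 mg/L × 898,000 L = 30,760 g; ÷ 100.1 = 307.3 mol Ca²⁺.
Mass: 307.3 × 147 = 45,170 g.

45.2 kg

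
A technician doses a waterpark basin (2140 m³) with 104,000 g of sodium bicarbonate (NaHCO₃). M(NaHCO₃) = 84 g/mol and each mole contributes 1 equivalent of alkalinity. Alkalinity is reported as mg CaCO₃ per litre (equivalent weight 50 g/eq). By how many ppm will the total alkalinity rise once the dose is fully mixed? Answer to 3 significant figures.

28.9 ppm

Volume: 2140 m³ = 2,140,000 L.
Moles of NaHCO₃: 104,000 g ÷ 84 g/mol = 1238 mol → 1238 eq of alkalinity.
As CaCO₃: 1238 eq × 50 g/eq = 61,900 g.
Rise: 61,900 g / 2,140,000 L × 1000 = 28.93 mg/L.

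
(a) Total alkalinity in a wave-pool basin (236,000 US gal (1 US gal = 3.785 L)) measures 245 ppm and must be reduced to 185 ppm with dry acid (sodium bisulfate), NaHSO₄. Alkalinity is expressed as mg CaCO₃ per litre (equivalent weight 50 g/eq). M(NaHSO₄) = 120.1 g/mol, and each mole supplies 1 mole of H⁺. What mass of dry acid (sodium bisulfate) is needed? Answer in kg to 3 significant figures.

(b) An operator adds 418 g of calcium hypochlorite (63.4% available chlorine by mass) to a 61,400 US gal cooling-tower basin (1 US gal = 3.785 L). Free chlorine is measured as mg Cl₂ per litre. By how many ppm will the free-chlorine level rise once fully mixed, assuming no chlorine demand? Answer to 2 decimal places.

(a) 129 kg; (b) 1.14 ppm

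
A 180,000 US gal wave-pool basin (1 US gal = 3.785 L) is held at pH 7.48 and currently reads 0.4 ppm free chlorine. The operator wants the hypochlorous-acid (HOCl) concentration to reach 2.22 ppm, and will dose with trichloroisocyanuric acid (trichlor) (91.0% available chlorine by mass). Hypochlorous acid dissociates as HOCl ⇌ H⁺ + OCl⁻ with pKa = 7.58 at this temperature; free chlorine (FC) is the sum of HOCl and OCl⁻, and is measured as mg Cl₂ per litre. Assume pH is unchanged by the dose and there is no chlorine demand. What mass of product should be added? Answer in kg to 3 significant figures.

Volume: 180,000 US gal × 3.785 L/gal = 681,300 L.
[OCl⁻]/[HOCl] = 10^(pH − pKa) = 10^(7.48 − 7.58) = 0.7943; fraction as HOCl = 1/(1 + 0.7943) = 0.5573.
Free chlorine required for 2.22 ppm HOCl: 2.22 / 0.5573 = 3.983 ppm.
FC to add: 3.983 − 0.4 = 3.583 mg/L as Cl₂.
Cl₂ equivalent: 3.583 mg/L × 681,300 L = 2441 g.
Product at 91.0% available Cl: 2441 / 0.91 = 2683 g.

2.68 kg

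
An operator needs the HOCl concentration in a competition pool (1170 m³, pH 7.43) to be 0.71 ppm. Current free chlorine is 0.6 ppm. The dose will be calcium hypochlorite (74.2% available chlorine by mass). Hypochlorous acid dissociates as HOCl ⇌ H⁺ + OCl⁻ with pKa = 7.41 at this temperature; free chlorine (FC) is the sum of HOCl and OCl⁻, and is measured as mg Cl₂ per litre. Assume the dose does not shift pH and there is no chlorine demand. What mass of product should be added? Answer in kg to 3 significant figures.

1.35 kg

Volume: 1170 m³ = 1,170,000 L.
[OCl⁻]/[HOCl] = 10^(pH − pKa) = 10^(7.43 − 7.41) = 1.047; fraction as HOCl = 1/(1 + 1.047) = 0.4885.
Free chlorine required for 0.71 ppm HOCl: 0.71 / 0.4885 = 1.453 ppm.
FC to add: 1.453 − 0.6 = 0.8535 mg/L as Cl₂.
Cl₂ equivalent: 0.8535 mg/L × 1,170,000 L = 998.5 g.
Product at 74.2% available Cl: 998.5 / 0.742 = 1346 g.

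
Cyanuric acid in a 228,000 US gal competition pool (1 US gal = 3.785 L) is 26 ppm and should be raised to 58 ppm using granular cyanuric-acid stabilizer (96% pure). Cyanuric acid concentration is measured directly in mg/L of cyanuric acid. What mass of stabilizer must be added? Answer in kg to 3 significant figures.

28.8 kg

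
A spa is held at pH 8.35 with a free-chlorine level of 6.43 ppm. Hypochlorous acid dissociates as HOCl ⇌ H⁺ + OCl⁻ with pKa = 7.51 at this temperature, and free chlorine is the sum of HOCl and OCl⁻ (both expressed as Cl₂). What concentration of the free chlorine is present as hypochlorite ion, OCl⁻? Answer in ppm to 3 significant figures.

[OCl⁻]/[HOCl] = 10^(pH − pKa) = 10^(8.35 − 7.51) = 10^0.84 = 6.918.
Fraction as HOCl = 1 / (1 + 6.918) = 0.1263.
OCl⁻ = (1 − 0.1263) × 6.43 ppm = 5.618 ppm.

5.62 ppm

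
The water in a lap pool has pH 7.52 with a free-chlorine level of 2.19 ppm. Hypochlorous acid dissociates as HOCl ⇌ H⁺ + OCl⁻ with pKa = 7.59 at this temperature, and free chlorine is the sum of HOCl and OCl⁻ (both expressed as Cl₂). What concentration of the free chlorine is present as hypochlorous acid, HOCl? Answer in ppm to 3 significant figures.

1.18 ppm

[OCl⁻]/[HOCl] = 10^(pH − pKa) = 10^(7.52 − 7.59) = 10^-0.07 = 0.8511.
Fraction as HOCl = 1 / (1 + 0.8511) = 0.5402.
HOCl = 0.5402 × 2.19 ppm = 1.183 ppm.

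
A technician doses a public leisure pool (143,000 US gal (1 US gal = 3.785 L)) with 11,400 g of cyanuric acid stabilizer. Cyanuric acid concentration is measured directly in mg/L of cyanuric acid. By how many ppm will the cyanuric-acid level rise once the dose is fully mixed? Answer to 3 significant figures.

Volume: 143,000 US gal × 3.785 L/gal = 541,255 L.
Rise: 11,400 g / 541,255 L × 1000 = 21.06 mg/L.

21.1 ppm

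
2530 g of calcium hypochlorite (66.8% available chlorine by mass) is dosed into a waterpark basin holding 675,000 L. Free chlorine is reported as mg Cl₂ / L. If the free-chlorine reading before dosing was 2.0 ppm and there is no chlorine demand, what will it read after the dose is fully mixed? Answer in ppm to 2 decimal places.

Available chlorine delivered: 2530 g × 0.668 = 1690 g as Cl₂.
Concentration rise: 1690 g / 675,000 L = 2.504 mg/L = 2.50 ppm.
Final FC: 2.0 + 2.50 = 4.50 ppm.

4.50 ppm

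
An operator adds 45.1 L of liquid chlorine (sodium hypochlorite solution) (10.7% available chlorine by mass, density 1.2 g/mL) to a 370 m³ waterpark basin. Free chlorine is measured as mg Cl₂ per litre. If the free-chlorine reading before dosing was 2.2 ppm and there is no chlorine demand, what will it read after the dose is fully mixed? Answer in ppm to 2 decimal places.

17.85 ppm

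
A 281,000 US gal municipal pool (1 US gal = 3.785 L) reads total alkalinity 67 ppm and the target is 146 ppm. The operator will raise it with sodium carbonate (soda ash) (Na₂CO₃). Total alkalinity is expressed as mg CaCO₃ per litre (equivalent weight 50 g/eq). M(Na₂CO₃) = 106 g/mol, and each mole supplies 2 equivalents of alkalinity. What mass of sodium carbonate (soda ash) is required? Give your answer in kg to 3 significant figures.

89.1 kg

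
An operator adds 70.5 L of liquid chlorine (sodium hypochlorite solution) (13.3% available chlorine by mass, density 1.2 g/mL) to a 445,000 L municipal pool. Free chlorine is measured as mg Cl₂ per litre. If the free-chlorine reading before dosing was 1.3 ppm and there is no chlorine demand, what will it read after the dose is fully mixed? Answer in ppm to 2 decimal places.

26.58 ppm

Mass of solution: 70.5 L × 1000 mL/L × 1.2 g/mL = 84,600 g.
Available chlorine delivered: 84,600 g × 0.133 = 11,250 g as Cl₂.
Concentration rise: 11,250 g / 445,000 L = 25.28 mg/L = 25.28 ppm.
Final FC: 1.3 + 25.28 = 26.58 ppm.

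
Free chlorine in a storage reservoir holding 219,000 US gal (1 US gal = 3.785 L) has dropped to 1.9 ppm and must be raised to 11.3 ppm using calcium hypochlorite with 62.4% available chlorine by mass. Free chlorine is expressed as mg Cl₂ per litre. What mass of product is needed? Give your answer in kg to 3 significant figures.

12.5 kg

Volume: 219,000 US gal × 3.785 L/gal = 828,915 L.
Chlorine deficit: 11.3 − 1.9 = 9.4 ppm = 9.4 mg/L as Cl₂.
Cl₂ equivalent needed: 9.4 mg/L × 828,915 L = 7,792,000 mg = 7792 g.
Product at 62.4% available chlorine: 7792 / 0.624 = 12,490 g.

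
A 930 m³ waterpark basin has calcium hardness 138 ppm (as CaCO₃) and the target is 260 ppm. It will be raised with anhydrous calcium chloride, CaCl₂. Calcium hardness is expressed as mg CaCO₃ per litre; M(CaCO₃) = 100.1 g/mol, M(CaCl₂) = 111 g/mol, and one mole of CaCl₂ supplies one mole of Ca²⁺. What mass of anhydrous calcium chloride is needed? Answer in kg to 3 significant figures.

Volume: 930 m³ = 930,000 L.
Hardness to add: (260 − 138) = 122 mg/L as CaCO₃ × 930,000 L = 113,500 g as CaCO₃.
Moles of Ca²⁺ (1 mol Ca²⁺ ≡ 1 mol CaCO₃): 113,500 / 100.1 g/mol = 1133 mol.
Mass of CaCl₂: 1133 × 111 = 125,800 g.

126 kg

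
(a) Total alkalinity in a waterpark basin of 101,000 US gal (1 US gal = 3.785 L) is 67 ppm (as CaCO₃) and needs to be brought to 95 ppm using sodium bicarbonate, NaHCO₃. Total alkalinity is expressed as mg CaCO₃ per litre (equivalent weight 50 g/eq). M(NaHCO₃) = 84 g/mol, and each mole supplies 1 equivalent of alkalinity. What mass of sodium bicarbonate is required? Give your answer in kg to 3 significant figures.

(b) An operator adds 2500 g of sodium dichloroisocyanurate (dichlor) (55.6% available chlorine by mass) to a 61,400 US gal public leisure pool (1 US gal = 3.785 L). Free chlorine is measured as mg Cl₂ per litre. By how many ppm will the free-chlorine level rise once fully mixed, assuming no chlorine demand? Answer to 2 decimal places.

(a) Volume: 101,000 US gal × 3.785 L/gal = 382,285 L.
(a) Alkalinity to add: (95 − 67) = 28 mg/L as CaCO₃ × 382,285 L = 10,700 g as CaCO₃.
(a) Equivalents: 10,700 g ÷ 50 g/eq = 214.1 eq.
(a) NaHCO₃ supplies 1 eq per mole → 214.1 mol.
(a) Mass: 214.1 mol × 84 g/mol = 17,980 g.

(b) Volume: 61,400 US gal × 3.785 L/gal = 232,399 L.
(b) Available chlorine delivered: 2500 g × 0.556 = 1390 g as Cl₂.
(b) Concentration rise: 1390 g / 232,399 L = 5.981 mg/L = 5.98 ppm.

(a) 18.0 kg; (b) 5.98 ppm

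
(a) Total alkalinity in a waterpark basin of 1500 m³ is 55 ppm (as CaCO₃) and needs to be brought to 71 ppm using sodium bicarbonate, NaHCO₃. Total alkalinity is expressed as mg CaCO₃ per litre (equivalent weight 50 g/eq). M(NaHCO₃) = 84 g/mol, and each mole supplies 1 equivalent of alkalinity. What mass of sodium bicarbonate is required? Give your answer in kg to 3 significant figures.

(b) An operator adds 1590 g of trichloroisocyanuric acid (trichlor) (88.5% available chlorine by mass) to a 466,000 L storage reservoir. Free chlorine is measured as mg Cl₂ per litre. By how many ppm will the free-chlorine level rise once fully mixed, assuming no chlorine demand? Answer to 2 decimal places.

(a) Volume: 1500 m³ = 1,500,000 L.
(a) Alkalinity to add: (71 − 55) = 16 mg/L as CaCO₃ × 1,500,000 L = 24,000 g as CaCO₃.
(a) Equivalents: 24,000 g ÷ 50 g/eq = 480 eq.
(a) NaHCO₃ supplies 1 eq per mole → 480 mol.
(a) Mass: 480 mol × 84 g/mol = 40,320 g.

(b) Available chlorine delivered: 1590 g × 0.885 = 1407 g as Cl₂.
(b) Concentration rise: 1407 g / 466,000 L = 3.02 mg/L = 3.02 ppm.

(a) 40.3 kg; (b) 3.02 ppm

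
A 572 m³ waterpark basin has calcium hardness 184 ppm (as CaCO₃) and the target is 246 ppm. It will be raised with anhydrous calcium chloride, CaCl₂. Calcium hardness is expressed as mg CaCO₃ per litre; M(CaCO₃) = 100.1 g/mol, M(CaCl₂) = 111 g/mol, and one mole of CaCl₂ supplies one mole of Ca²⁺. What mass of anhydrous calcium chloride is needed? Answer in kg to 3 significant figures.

39.3 kg

Volume: 572 m³ = 572,000 L.
Hardness to add: (246 − 184) = 62 mg/L as CaCO₃ × 572,000 L = 35,460 g as CaCO₃.
Moles of Ca²⁺ (1 mol Ca²⁺ ≡ 1 mol CaCO₃): 35,460 / 100.1 g/mol = 354.3 mol.
Mass of CaCl₂: 354.3 × 111 = 39,330 g.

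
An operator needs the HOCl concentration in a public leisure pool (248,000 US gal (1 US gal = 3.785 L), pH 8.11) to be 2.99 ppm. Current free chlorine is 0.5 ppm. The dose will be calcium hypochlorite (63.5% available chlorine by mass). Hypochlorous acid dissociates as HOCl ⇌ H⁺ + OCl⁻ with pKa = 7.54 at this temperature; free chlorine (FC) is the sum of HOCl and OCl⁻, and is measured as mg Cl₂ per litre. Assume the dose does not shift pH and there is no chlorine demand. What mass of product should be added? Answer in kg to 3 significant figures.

20.1 kg

Volume: 248,000 US gal × 3.785 L/gal = 938,680 L.
[OCl⁻]/[HOCl] = 10^(pH − pKa) = 10^(8.11 − 7.54) = 3.715; fraction as HOCl = 1/(1 + 3.715) = 0.2121.
Free chlorine required for 2.99 ppm HOCl: 2.99 / 0.2121 = 14.1 ppm.
FC to add: 14.1 − 0.5 = 13.6 mg/L as Cl₂.
Cl₂ equivalent: 13.6 mg/L × 938,680 L = 12,770 g.
Product at 63.5% available Cl: 12,770 / 0.635 = 20,100 g.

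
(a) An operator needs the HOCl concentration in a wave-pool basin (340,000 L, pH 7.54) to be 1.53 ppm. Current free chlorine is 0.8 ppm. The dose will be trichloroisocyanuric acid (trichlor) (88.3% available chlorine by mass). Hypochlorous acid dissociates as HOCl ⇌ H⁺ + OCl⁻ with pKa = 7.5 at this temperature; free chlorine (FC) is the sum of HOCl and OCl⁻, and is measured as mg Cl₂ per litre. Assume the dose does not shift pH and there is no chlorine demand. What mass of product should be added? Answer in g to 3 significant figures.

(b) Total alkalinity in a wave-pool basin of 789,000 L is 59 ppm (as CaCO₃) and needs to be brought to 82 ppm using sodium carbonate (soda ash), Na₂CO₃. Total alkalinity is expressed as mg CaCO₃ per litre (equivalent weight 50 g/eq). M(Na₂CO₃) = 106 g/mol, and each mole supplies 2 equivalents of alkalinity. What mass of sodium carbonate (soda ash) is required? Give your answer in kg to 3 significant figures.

(a) 927 g; (b) 19.2 kg

(a) [OCl⁻]/[HOCl] = 10^(pH − pKa) = 10^(7.54 − 7.5) = 1.096; fraction as HOCl = 1/(1 + 1.096) = 0.477.
(a) Free chlorine required for 1.53 ppm HOCl: 1.53 / 0.477 = 3.208 ppm.
(a) FC to add: 3.208 − 0.8 = 2.408 mg/L as Cl₂.
(a) Cl₂ equivalent: 2.408 mg/L × 340,000 L = 818.6 g.
(a) Product at 88.3% available Cl: 818.6 / 0.883 = 927.1 g.

(b) Alkalinity to add: (82 − 59) = 23 mg/L as CaCO₃ × 789,000 L = 18,150 g as CaCO₃.
(b) Equivalents: 18,150 g ÷ 50 g/eq = 362.9 eq.
(b) Each mole of Na₂CO₃ supplies 2 eq, so 362.9 / 2 = 181.5 mol.
(b) Mass: 181.5 mol × 106 g/mol = 19,240 g.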